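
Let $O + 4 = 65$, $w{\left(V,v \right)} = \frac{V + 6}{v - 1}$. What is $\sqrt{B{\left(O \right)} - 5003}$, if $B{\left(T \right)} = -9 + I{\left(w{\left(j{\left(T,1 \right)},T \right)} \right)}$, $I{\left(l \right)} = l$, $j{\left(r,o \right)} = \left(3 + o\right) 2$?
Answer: $\frac{i \sqrt{4510590}}{30} \approx 70.794 i$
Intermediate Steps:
$j{\left(r,o \right)} = 6 + 2 o$
$w{\left(V,v \right)} = \frac{6 + V}{-1 + v}$
$O = 61$ ($O = -4 + 65 = 61$)
$B{\left(T \right)} = -9 + \frac{14}{-1 + T}$ ($B{\left(T \right)} = -9 + \frac{6 + \left(6 + 2 \cdot 1\right)}{-1 + T} = -9 + \frac{6 + \left(6 + 2\right)}{-1 + T} = -9 + \frac{6 + 8}{-1 + T} = -9 + \frac{1}{-1 + T} 14 = -9 + \frac{14}{-1 + T}$)
$\sqrt{B{\left(O \right)} - 5003} = \sqrt{\frac{23 - 549}{-1 + 61} - 5003} = \sqrt{\frac{23 - 549}{60} - 5003} = \sqrt{\frac{1}{60} \left(-526\right) - 5003} = \sqrt{- \frac{263}{30} - 5003} = \sqrt{- \frac{150353}{30}} = \frac{i \sqrt{4510590}}{30}$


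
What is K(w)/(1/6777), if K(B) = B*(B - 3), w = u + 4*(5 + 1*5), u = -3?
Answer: 8525466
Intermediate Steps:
w = 37 (w = -3 + 4*(5 + 1*5) = -3 + 4*(5 + 5) = -3 + 4*10 = -3 + 40 = 37)
K(B) = B*(-3 + B)
K(w)/(1/6777) = (37*(-3 + 37))/(1/6777) = (37*34)/(1/6777) = 1258*6777 = 8525466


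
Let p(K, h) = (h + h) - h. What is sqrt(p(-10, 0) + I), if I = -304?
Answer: 4*I*sqrt(19) ≈ 17.436*I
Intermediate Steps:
p(K, h) = h (p(K, h) = 2*h - h = h)
sqrt(p(-10, 0) + I) = sqrt(0 - 304) = sqrt(-304) = 4*I*sqrt(19)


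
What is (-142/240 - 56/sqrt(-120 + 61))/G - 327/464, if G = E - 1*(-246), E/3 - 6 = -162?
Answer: -135599/193140 - 28*I*sqrt(59)/6549 ≈ -0.70208 - 0.03284*I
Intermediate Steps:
E = -468 (E = 18 + 3*(-162) = 18 - 486 = -468)
G = -222 (G = -468 - 1*(-246) = -468 + 246 = -222)
(-142/240 - 56/sqrt(-120 + 61))/G - 327/464 = (-142/240 - 56/sqrt(-120 + 61))/(-222) - 327/464 = (-142*1/240 - 56*(-I*sqrt(59)/59))*(-1/222) - 327*1/464 = (-71/120 - 56*(-I*sqrt(59)/59))*(-1/222) - 327/464 = (-71/120 - (-56)*I*sqrt(59)/59)*(-1/222) - 327/464 = (-71/120 + 56*I*sqrt(59)/59)*(-1/222) - 327/464 = (71/26640 - 28*I*sqrt(59)/6549) - 327/464 = -135599/193140 - 28*I*sqrt(59)/6549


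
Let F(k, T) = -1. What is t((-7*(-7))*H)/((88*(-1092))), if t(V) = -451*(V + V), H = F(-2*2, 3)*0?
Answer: 0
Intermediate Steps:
H = 0 (H = -1*0 = 0)
t(V) = -902*V
t((-7*(-7))*H)/((88*(-1092))) = (-902*(-7*(-7))*0)/((88*(-1092))) = -44198*0/(-96096) = -902*0*(-1/96096) = 0*(-1/96096) = 0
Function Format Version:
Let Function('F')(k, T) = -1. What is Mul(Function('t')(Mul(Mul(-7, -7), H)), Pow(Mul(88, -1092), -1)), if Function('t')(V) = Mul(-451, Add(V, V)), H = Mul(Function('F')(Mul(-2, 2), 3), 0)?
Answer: 0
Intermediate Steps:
H = 0 (H = Mul(-1, 0) = 0)
Function('t')(V) = Mul(-902, V) (Function('t')(V) = Mul(-451, Mul(2, V)) = Mul(-902, V))
Mul(Function('t')(Mul(Mul(-7, -7), H)), Pow(Mul(88, -1092), -1)) = Mul(Mul(-902, Mul(Mul(-7, -7), 0)), Pow(Mul(88, -1092), -1)) = Mul(Mul(-902, Mul(49, 0)), Pow(-96096, -1)) = Mul(Mul(-902, 0), Rational(-1, 96096)) = Mul(0, Rational(-1, 96096)) = 0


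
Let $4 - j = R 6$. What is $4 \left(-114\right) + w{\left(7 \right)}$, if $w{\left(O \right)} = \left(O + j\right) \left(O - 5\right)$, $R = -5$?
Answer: $-374$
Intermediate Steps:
$j = 34$ ($j = 4 - \left(-5\right) 6 = 4 - -30 = 4 + 30 = 34$)
$w{\left(O \right)} = \left(-5 + O\right) \left(34 + O\right)$ ($w{\left(O \right)} = \left(O + 34\right) \left(O - 5\right) = \left(34 + O\right) \left(-5 + O\right) = \left(-5 + O\right) \left(34 + O\right)$)
$4 \left(-114\right) + w{\left(7 \right)} = 4 \left(-114\right) + \left(-170 + 7^{2} + 29 \cdot 7\right) = -456 + \left(-170 + 49 + 203\right) = -456 + 82 = -374$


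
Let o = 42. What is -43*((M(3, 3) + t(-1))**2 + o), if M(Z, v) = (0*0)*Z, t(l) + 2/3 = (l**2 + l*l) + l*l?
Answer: -18361/9 ≈ -2040.1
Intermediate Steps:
t(l) = -2/3 + 3*l**2 (t(l) = -2/3 + ((l**2 + l*l) + l*l) = -2/3 + ((l**2 + l**2) + l**2) = -2/3 + (2*l**2 + l**2) = -2/3 + 3*l**2)
M(Z, v) = 0 (M(Z, v) = 0*Z = 0)
-43*((M(3, 3) + t(-1))**2 + o) = -43*((0 + (-2/3 + 3*(-1)**2))**2 + 42) = -43*((0 + (-2/3 + 3*1))**2 + 42) = -43*((0 + (-2/3 + 3))**2 + 42) = -43*((0 + 7/3)**2 + 42) = -43*((7/3)**2 + 42) = -43*(49/9 + 42) = -43*427/9 = -18361/9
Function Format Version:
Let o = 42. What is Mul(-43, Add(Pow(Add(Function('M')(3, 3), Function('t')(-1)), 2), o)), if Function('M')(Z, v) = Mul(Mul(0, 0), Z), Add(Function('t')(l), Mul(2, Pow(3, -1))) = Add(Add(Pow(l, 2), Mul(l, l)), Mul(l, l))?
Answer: Rational(-18361, 9) ≈ -2040.1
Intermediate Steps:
Function('t')(l) = Add(Rational(-2, 3), Mul(3, Pow(l, 2))) (Function('t')(l) = Add(Rational(-2, 3), Add(Add(Pow(l, 2), Mul(l, l)), Mul(l, l))) = Add(Rational(-2, 3), Add(Add(Pow(l, 2), Pow(l, 2)), Pow(l, 2))) = Add(Rational(-2, 3), Add(Mul(2, Pow(l, 2)), Pow(l, 2))) = Add(Rational(-2, 3), Mul(3, Pow(l, 2))))
Function('M')(Z, v) = 0 (Function('M')(Z, v) = Mul(0, Z) = 0)
Mul(-43, Add(Pow(Add(Function('M')(3, 3), Function('t')(-1)), 2), o)) = Mul(-43, Add(Pow(Add(0, Add(Rational(-2, 3), Mul(3, Pow(-1, 2)))), 2), 42)) = Mul(-43, Add(Pow(Add(0, Add(Rational(-2, 3), Mul(3, 1))), 2), 42)) = Mul(-43, Add(Pow(Add(0, Add(Rational(-2, 3), 3)), 2), 42)) = Mul(-43, Add(Pow(Add(0, Rational(7, 3)), 2), 42)) = Mul(-43, Add(Pow(Rational(7, 3), 2), 42)) = Mul(-43, Add(Rational(49, 9), 42)) = Mul(-43, Rational(427, 9)) = Rational(-18361, 9)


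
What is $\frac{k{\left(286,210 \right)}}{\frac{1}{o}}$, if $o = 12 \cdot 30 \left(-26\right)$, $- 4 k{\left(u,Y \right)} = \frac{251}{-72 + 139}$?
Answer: $\frac{587340}{67} \approx 8766.3$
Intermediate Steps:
$k{\left(u,Y \right)} = - \frac{251}{268}$ ($k{\left(u,Y \right)} = - \frac{251 \frac{1}{-72 + 139}}{4} = - \frac{251 \cdot \frac{1}{67}}{4} = \left(- \frac{1}{4}\right) \frac{251}{67} = - \frac{251}{268}$)
$o = -9360$ ($o = 360 \left(-26\right) = -9360$)
$\frac{k{\left(286,210 \right)}}{\frac{1}{o}} = - \frac{251}{268 \frac{1}{-9360}} = - \frac{251}{268 \left(- \frac{1}{9360}\right)} = \left(- \frac{251}{268}\right) \left(-9360\right) = \frac{587340}{67}$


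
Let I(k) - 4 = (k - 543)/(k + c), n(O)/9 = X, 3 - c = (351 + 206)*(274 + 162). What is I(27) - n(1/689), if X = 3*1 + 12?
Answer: -15904583/121411 ≈ -131.00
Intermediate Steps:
X = 15 (X = 3 + 12 = 15)
c = -242849 (c = 3 - (351 + 206)*(274 + 162) = 3 - 557*436 = 3 - 1*242852 = 3 - 242852 = -242849)
n(O) = 135 (n(O) = 9*15 = 135)
I(k) = 4 + (-543 + k)/(-242849 + k) (I(k) = 4 + (k - 543)/(k - 242849) = 4 + (-543 + k)/(-242849 + k))
I(27) - n(1/689) = (-971939 + 5*27)/(-242849 + 27) - 1*135 = (-971939 + 135)/(-242822) - 135 = -1/242822*(-971804) - 135 = 485902/121411 - 135 = -15904583/121411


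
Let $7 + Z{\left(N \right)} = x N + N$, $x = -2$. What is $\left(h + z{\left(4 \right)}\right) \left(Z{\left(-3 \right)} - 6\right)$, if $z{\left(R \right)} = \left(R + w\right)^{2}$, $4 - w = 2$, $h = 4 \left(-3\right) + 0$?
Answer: $-240$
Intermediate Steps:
$h = -12$ ($h = -12 + 0 = -12$)
$Z{\left(N \right)} = -7 - N$ ($Z{\left(N \right)} = -7 + \left(- 2 N + N\right) = -7 - N$)
$w = 2$ ($w = 4 - 2 = 2$)
$z{\left(R \right)} = \left(2 + R\right)^{2}$ ($z{\left(R \right)} = \left(R + 2\right)^{2} = \left(2 + R\right)^{2}$)
$\left(h + z{\left(4 \right)}\right) \left(Z{\left(-3 \right)} - 6\right) = \left(-12 + \left(2 + 4\right)^{2}\right) \left(\left(-7 - -3\right) - 6\right) = \left(-12 + 6^{2}\right) \left(\left(-7 + 3\right) - 6\right) = \left(-12 + 36\right) \left(-4 - 6\right) = 24 \left(-10\right) = -240$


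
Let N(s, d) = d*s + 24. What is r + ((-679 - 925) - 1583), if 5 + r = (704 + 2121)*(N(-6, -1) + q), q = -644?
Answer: -1737742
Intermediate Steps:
N(s, d) = 24 + d*s
r = -1734555 (r = -5 + (704 + 2121)*((24 - 1*(-6)) - 644) = -5 + 2825*((24 + 6) - 644) = -5 + 2825*(30 - 644) = -5 + 2825*(-614) = -5 - 1734550 = -1734555)
r + ((-679 - 925) - 1583) = -1734555 + ((-679 - 925) - 1583) = -1734555 + (-1604 - 1583) = -1734555 - 3187 = -1737742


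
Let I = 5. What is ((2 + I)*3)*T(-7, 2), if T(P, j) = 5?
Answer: 105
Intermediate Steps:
((2 + I)*3)*T(-7, 2) = ((2 + 5)*3)*5 = (7*3)*5 = 21*5 = 105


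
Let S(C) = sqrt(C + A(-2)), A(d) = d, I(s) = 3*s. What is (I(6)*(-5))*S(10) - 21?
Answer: -21 - 180*sqrt(2) ≈ -275.56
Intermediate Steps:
S(C) = sqrt(-2 + C) (S(C) = sqrt(C - 2) = sqrt(-2 + C))
(I(6)*(-5))*S(10) - 21 = ((3*6)*(-5))*sqrt(-2 + 10) - 21 = (18*(-5))*sqrt(8) - 21 = -180*sqrt(2) - 21 = -21 - 180*sqrt(2)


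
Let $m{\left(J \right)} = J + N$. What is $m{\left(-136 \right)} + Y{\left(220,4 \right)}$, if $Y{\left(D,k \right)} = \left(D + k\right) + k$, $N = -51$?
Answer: $41$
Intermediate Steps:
$m{\left(J \right)} = -51 + J$ ($m{\left(J \right)} = J - 51 = -51 + J$)
$Y{\left(D,k \right)} = D + 2 k$
$m{\left(-136 \right)} + Y{\left(220,4 \right)} = \left(-51 - 136\right) + \left(220 + 2 \cdot 4\right) = -187 + \left(220 + 8\right) = -187 + 228 = 41$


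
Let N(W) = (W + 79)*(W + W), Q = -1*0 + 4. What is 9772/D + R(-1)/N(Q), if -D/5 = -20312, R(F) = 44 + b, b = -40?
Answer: 107732/1053685 ≈ 0.10224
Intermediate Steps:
R(F) = 4 (R(F) = 44 - 40 = 4)
D = 101560 (D = -5*(-20312) = 101560)
Q = 4 (Q = 0 + 4 = 4)
N(W) = 2*W*(79 + W) (N(W) = (79 + W)*(2*W) = 2*W*(79 + W))
9772/D + R(-1)/N(Q) = 9772/101560 + 4/((2*4*(79 + 4))) = 9772*(1/101560) + 4/((2*4*83)) = 2443/25390 + 4/664 = 2443/25390 + 4*(1/664) = 2443/25390 + 1/166 = 107732/1053685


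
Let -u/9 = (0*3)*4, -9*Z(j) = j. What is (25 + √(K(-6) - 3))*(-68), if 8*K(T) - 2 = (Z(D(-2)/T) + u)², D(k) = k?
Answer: -1700 - 17*I*√32074/27 ≈ -1700.0 - 112.76*I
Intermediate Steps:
Z(j) = -j/9
u = 0 (u = -9*0*3*4 = -0*4 = -9*0 = 0)
K(T) = ¼ + 1/(162*T²) (K(T) = ¼ + (-(-2)/(9*T) + 0)²/8 = ¼ + (2/(9*T) + 0)²/8 = ¼ + (2/(9*T))²/8 = ¼ + (4/(81*T²))/8 = ¼ + 1/(162*T²))
(25 + √(K(-6) - 3))*(-68) = (25 + √((¼ + (1/162)/(-6)²) - 3))*(-68) = (25 + √((¼ + (1/162)*(1/36)) - 3))*(-68) = (25 + √((¼ + 1/5832) - 3))*(-68) = (25 + √(1459/5832 - 3))*(-68) = (25 + √(-16037/5832))*(-68) = (25 + I*√32074/108)*(-68) = -1700 - 17*I*√32074/27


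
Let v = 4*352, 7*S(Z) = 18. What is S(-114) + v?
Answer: 9874/7 ≈ 1410.6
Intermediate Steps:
S(Z) = 18/7 (S(Z) = (⅐)*18 = 18/7)
v = 1408
S(-114) + v = 18/7 + 1408 = 9874/7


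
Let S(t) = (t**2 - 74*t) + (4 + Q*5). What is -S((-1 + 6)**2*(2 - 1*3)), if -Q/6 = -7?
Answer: -2689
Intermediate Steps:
Q = 42 (Q = -6*(-7) = 42)
S(t) = 214 + t**2 - 74*t (S(t) = (t**2 - 74*t) + (4 + 42*5) = (t**2 - 74*t) + (4 + 210) = (t**2 - 74*t) + 214 = 214 + t**2 - 74*t)
-S((-1 + 6)**2*(2 - 1*3)) = -(214 + ((-1 + 6)**2*(2 - 1*3))**2 - 74*(-1 + 6)**2*(2 - 1*3)) = -(214 + (5**2*(2 - 3))**2 - 74*5**2*(2 - 3)) = -(214 + (25*(-1))**2 - 1850*(-1)) = -(214 + (-25)**2 - 74*(-25)) = -(214 + 625 + 1850) = -1*2689 = -2689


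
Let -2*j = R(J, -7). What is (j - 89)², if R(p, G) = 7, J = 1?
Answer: 34225/4 ≈ 8556.3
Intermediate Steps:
j = -7/2 (j = -½*7 = -7/2 ≈ -3.5000)
(j - 89)² = (-7/2 - 89)² = (-185/2)² = 34225/4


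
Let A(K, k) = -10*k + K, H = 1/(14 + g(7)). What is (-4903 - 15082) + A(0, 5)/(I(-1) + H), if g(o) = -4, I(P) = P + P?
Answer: -379215/19 ≈ -19959.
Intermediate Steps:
I(P) = 2*P
H = ⅒ (H = 1/(14 - 4) = 1/10 = ⅒ ≈ 0.10000)
A(K, k) = K - 10*k
(-4903 - 15082) + A(0, 5)/(I(-1) + H) = (-4903 - 15082) + (0 - 10*5)/(2*(-1) + ⅒) = -19985 + (0 - 50)/(-2 + ⅒) = -19985 - 50/(-19/10) = -19985 - 50*(-10/19) = -19985 + 500/19 = -379215/19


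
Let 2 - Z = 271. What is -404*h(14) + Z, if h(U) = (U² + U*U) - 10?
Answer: -154597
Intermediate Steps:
Z = -269 (Z = 2 - 1*271 = 2 - 271 = -269)
h(U) = -10 + 2*U² (h(U) = (U² + U²) - 10 = 2*U² - 10 = -10 + 2*U²)
-404*h(14) + Z = -404*(-10 + 2*14²) - 269 = -404*(-10 + 2*196) - 269 = -404*(-10 + 392) - 269 = -404*382 - 269 = -154328 - 269 = -154597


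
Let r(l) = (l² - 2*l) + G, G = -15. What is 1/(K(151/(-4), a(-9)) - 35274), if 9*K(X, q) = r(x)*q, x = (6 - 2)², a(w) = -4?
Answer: -9/318302 ≈ -2.8275e-5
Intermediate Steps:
x = 16 (x = 4² = 16)
r(l) = -15 + l² - 2*l (r(l) = (l² - 2*l) - 15 = -15 + l² - 2*l)
K(X, q) = 209*q/9 (K(X, q) = ((-15 + 16² - 2*16)*q)/9 = ((-15 + 256 - 32)*q)/9 = (209*q)/9 = 209*q/9)
1/(K(151/(-4), a(-9)) - 35274) = 1/((209/9)*(-4) - 35274) = 1/(-836/9 - 35274) = 1/(-318302/9) = -9/318302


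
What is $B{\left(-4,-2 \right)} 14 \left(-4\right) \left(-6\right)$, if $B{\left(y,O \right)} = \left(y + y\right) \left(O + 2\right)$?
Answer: $0$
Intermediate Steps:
$B{\left(y,O \right)} = 2 y \left(2 + O\right)$
$B{\left(-4,-2 \right)} 14 \left(-4\right) \left(-6\right) = 2 \left(-4\right) \left(2 - 2\right) 14 \left(-4\right) \left(-6\right) = 2 \left(-4\right) 0 \left(-56\right) \left(-6\right) = 0 \left(-56\right) \left(-6\right) = 0 \left(-6\right) = 0$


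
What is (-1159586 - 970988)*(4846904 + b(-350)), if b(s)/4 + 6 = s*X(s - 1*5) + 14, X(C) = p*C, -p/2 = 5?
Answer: 262196958736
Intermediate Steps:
p = -10 (p = -2*5 = -10)
X(C) = -10*C
b(s) = 32 + 4*s*(50 - 10*s) (b(s) = -24 + 4*(s*(-10*(s - 1*5)) + 14) = -24 + 4*(s*(-10*(s - 5)) + 14) = -24 + 4*(s*(-10*(-5 + s)) + 14) = -24 + 4*(s*(50 - 10*s) + 14) = -24 + 4*(14 + s*(50 - 10*s)) = -24 + (56 + 4*s*(50 - 10*s)) = 32 + 4*s*(50 - 10*s))
(-1159586 - 970988)*(4846904 + b(-350)) = (-1159586 - 970988)*(4846904 + (32 + 40*(-350)*(5 - 1*(-350)))) = -2130574*(4846904 + (32 + 40*(-350)*(5 + 350))) = -2130574*(4846904 + (32 + 40*(-350)*355)) = -2130574*(4846904 + (32 - 4970000)) = -2130574*(4846904 - 4969968) = -2130574*(-123064) = 262196958736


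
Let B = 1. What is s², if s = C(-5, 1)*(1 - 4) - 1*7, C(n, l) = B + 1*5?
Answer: 625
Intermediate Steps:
C(n, l) = 6 (C(n, l) = 1 + 1*5 = 1 + 5 = 6)
s = -25 (s = 6*(1 - 4) - 1*7 = 6*(-3) - 7 = -18 - 7 = -25)
s² = (-25)² = 625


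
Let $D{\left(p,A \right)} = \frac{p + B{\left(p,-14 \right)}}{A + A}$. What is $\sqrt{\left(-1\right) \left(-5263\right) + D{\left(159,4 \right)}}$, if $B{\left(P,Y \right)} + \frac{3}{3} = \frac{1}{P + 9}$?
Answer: $\frac{\sqrt{149100357}}{168} \approx 72.682$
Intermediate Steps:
$B{\left(P,Y \right)} = -1 + \frac{1}{9 + P}$ ($B{\left(P,Y \right)} = -1 + \frac{1}{P + 9} = -1 + \frac{1}{9 + P}$)
$D{\left(p,A \right)} = \frac{p + \frac{-8 - p}{9 + p}}{2 A}$ ($D{\left(p,A \right)} = \frac{p + \frac{-8 - p}{9 + p}}{A + A} = \frac{p + \frac{-8 - p}{9 + p}}{2 A}$)
$\sqrt{\left(-1\right) \left(-5263\right) + D{\left(159,4 \right)}} = \sqrt{\left(-1\right) \left(-5263\right) + \frac{-8 - 159 + 159 \left(9 + 159\right)}{2 \cdot 4 \left(9 + 159\right)}} = \sqrt{5263 + \frac{1}{2} \cdot \frac{1}{4} \cdot \frac{1}{168} \left(-8 - 159 + 159 \cdot 168\right)} = \sqrt{5263 + \frac{1}{2} \cdot \frac{1}{4} \cdot \frac{1}{168} \left(-8 - 159 + 26712\right)} = \sqrt{5263 + \frac{1}{2} \cdot \frac{1}{4} \cdot \frac{1}{168} \cdot 26545} = \sqrt{5263 + \frac{26545}{1344}} = \sqrt{\frac{7100017}{1344}} = \frac{\sqrt{149100357}}{168}$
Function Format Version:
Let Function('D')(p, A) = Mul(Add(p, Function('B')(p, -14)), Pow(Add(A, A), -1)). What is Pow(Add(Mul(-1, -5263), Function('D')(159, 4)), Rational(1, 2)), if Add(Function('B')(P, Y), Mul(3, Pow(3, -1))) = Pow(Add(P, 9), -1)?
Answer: Mul(Rational(1, 168), Pow(149100357, Rational(1, 2))) ≈ 72.682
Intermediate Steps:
Function('B')(P, Y) = Add(-1, Pow(Add(9, P), -1)) (Function('B')(P, Y) = Add(-1, Pow(Add(P, 9), -1)) = Add(-1, Pow(Add(9, P), -1)))
Function('D')(p, A) = Mul(Rational(1, 2), Pow(A, -1), Add(p, Mul(Pow(Add(9, p), -1), Add(-8, Mul(-1, p))))) (Function('D')(p, A) = Mul(Add(p, Mul(Pow(Add(9, p), -1), Add(-8, Mul(-1, p)))), Pow(Add(A, A), -1)) = Mul(Add(p, Mul(Pow(Add(9, p), -1), Add(-8, Mul(-1, p)))), Pow(Mul(2, A), -1)) = Mul(Add(p, Mul(Pow(Add(9, p), -1), Add(-8, Mul(-1, p)))), Mul(Rational(1, 2), Pow(A, -1))) = Mul(Rational(1, 2), Pow(A, -1), Add(p, Mul(Pow(Add(9, p), -1), Add(-8, Mul(-1, p))))))
Pow(Add(Mul(-1, -5263), Function('D')(159, 4)), Rational(1, 2)) = Pow(Add(Mul(-1, -5263), Mul(Rational(1, 2), Pow(4, -1), Pow(Add(9, 159), -1), Add(-8, Mul(-1, 159), Mul(159, Add(9, 159))))), Rational(1, 2)) = Pow(Add(5263, Mul(Rational(1, 2), Rational(1, 4), Pow(168, -1), Add(-8, -159, Mul(159, 168)))), Rational(1, 2)) = Pow(Add(5263, Mul(Rational(1, 2), Rational(1, 4), Rational(1, 168), Add(-8, -159, 26712))), Rational(1, 2)) = Pow(Add(5263, Mul(Rational(1, 2), Rational(1, 4), Rational(1, 168), 26545)), Rational(1, 2)) = Pow(Add(5263, Rational(26545, 1344)), Rational(1, 2)) = Pow(Rational(7100017, 1344), Rational(1, 2)) = Mul(Rational(1, 168), Pow(149100357, Rational(1, 2)))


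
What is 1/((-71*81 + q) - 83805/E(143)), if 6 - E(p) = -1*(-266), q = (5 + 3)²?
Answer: -52/278963 ≈ -0.00018640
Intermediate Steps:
q = 64 (q = 8² = 64)
E(p) = -260 (E(p) = 6 - (-1)*(-266) = 6 - 1*266 = 6 - 266 = -260)
1/((-71*81 + q) - 83805/E(143)) = 1/((-71*81 + 64) - 83805/(-260)) = 1/((-5751 + 64) - 83805*(-1/260)) = 1/(-5687 + 16761/52) = 1/(-278963/52) = -52/278963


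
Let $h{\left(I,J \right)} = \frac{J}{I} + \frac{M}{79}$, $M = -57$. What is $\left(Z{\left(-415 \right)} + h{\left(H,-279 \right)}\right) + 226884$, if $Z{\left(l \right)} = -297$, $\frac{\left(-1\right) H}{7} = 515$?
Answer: $\frac{64530661221}{284795} \approx 2.2659 \cdot 10^{5}$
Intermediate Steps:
$H = -3605$ ($H = \left(-7\right) 515 = -3605$)
$h{\left(I,J \right)} = - \frac{57}{79} + \frac{J}{I}$ ($h{\left(I,J \right)} = \frac{J}{I} - \frac{57}{79} = - \frac{57}{79} + \frac{J}{I}$)
$\left(Z{\left(-415 \right)} + h{\left(H,-279 \right)}\right) + 226884 = \left(-297 - \left(\frac{57}{79} + \frac{279}{-3605}\right)\right) + 226884 = \left(-297 - \frac{183444}{284795}\right) + 226884 = - \frac{84767559}{284795} + 226884 = \frac{64530661221}{284795}$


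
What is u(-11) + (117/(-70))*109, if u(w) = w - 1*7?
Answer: -14013/70 ≈ -200.19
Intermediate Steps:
u(w) = -7 + w (u(w) = w - 7 = -7 + w)
u(-11) + (117/(-70))*109 = (-7 - 11) + (117/(-70))*109 = -18 + (117*(-1/70))*109 = -18 - 117/70*109 = -18 - 12753/70 = -14013/70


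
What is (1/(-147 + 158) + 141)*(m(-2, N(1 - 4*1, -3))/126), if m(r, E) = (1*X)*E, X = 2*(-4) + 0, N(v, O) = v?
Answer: 6208/231 ≈ 26.874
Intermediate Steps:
X = -8 (X = -8 + 0 = -8)
m(r, E) = -8*E (m(r, E) = (1*(-8))*E = -8*E)
(1/(-147 + 158) + 141)*(m(-2, N(1 - 4*1, -3))/126) = (1/(-147 + 158) + 141)*(-8*(1 - 4*1)/126) = (1/11 + 141)*(-8*(1 - 4)*(1/126)) = (1/11 + 141)*(-8*(-3)*(1/126)) = 1552*(24*(1/126))/11 = (1552/11)*(4/21) = 6208/231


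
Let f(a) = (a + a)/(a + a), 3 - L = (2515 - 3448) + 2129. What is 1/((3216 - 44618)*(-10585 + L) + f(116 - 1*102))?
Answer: 1/487632757 ≈ 2.0507e-9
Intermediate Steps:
L = -1193 (L = 3 - ((2515 - 3448) + 2129) = 3 - (-933 + 2129) = 3 - 1*1196 = 3 - 1196 = -1193)
f(a) = 1 (f(a) = (2*a)/((2*a)) = (2*a)*(1/(2*a)) = 1)
1/((3216 - 44618)*(-10585 + L) + f(116 - 1*102)) = 1/((3216 - 44618)*(-10585 - 1193) + 1) = 1/(-41402*(-11778) + 1) = 1/(487632756 + 1) = 1/487632757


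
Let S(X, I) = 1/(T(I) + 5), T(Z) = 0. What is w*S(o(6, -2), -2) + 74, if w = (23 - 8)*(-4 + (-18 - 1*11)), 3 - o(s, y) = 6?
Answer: -25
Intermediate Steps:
o(s, y) = -3 (o(s, y) = 3 - 1*6 = 3 - 6 = -3)
S(X, I) = ⅕ (S(X, I) = 1/(0 + 5) = 1/5 = ⅕)
w = -495 (w = 15*(-4 + (-18 - 11)) = 15*(-4 - 29) = 15*(-33) = -495)
w*S(o(6, -2), -2) + 74 = -495*⅕ + 74 = -99 + 74 = -25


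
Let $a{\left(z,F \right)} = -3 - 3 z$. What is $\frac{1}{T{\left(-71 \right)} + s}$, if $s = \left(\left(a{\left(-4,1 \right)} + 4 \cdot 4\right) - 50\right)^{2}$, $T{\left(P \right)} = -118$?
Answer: $\frac{1}{507} \approx 0.0019724$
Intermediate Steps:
$s = 625$ ($s = \left(\left(\left(-3 - -12\right) + 4 \cdot 4\right) - 50\right)^{2} = \left(\left(\left(-3 + 12\right) + 16\right) - 50\right)^{2} = \left(\left(9 + 16\right) - 50\right)^{2} = \left(25 - 50\right)^{2} = \left(-25\right)^{2} = 625$)
$\frac{1}{T{\left(-71 \right)} + s} = \frac{1}{-118 + 625} = \frac{1}{507}$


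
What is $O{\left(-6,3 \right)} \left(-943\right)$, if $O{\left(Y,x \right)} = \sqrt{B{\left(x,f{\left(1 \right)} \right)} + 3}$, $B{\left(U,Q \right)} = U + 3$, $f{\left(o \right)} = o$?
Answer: $-2829$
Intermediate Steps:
$B{\left(U,Q \right)} = 3 + U$
$O{\left(Y,x \right)} = \sqrt{6 + x}$ ($O{\left(Y,x \right)} = \sqrt{\left(3 + x\right) + 3} = \sqrt{6 + x}$)
$O{\left(-6,3 \right)} \left(-943\right) = \sqrt{6 + 3} \left(-943\right) = \sqrt{9} \left(-943\right) = 3 \left(-943\right) = -2829$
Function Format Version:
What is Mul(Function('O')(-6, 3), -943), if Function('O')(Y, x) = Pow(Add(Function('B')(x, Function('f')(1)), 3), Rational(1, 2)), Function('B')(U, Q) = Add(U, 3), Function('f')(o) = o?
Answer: -2829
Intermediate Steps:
Function('B')(U, Q) = Add(3, U)
Function('O')(Y, x) = Pow(Add(6, x), Rational(1, 2)) (Function('O')(Y, x) = Pow(Add(Add(3, x), 3), Rational(1, 2)) = Pow(Add(6, x), Rational(1, 2)))
Mul(Function('O')(-6, 3), -943) = Mul(Pow(Add(6, 3), Rational(1, 2)), -943) = Mul(Pow(9, Rational(1, 2)), -943) = Mul(3, -943) = -2829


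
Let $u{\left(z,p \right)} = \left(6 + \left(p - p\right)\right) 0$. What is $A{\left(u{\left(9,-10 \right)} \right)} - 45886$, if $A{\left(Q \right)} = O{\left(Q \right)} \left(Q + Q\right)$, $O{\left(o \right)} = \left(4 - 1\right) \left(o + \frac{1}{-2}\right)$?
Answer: $-45886$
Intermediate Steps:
$O{\left(o \right)} = - \frac{3}{2} + 3 o$ ($O{\left(o \right)} = 3 \left(o - \frac{1}{2}\right) = 3 \left(- \frac{1}{2} + o\right) = - \frac{3}{2} + 3 o$)
$u{\left(z,p \right)} = 0$ ($u{\left(z,p \right)} = \left(6 + 0\right) 0 = 6 \cdot 0 = 0$)
$A{\left(Q \right)} = 2 Q \left(- \frac{3}{2} + 3 Q\right)$ ($A{\left(Q \right)} = \left(- \frac{3}{2} + 3 Q\right) \left(Q + Q\right) = \left(- \frac{3}{2} + 3 Q\right) 2 Q = 2 Q \left(- \frac{3}{2} + 3 Q\right)$)
$A{\left(u{\left(9,-10 \right)} \right)} - 45886 = 3 \cdot 0 \left(-1 + 2 \cdot 0\right) - 45886 = 3 \cdot 0 \left(-1 + 0\right) - 45886 = 3 \cdot 0 \left(-1\right) - 45886 = 0 - 45886 = -45886$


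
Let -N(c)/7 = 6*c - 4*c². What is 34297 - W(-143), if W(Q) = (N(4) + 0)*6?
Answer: 32617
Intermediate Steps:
N(c) = -42*c + 28*c² (N(c) = -7*(6*c - 4*c²) = -7*(-4*c² + 6*c) = -42*c + 28*c²)
W(Q) = 1680 (W(Q) = (14*4*(-3 + 2*4) + 0)*6 = (14*4*(-3 + 8) + 0)*6 = (14*4*5 + 0)*6 = (280 + 0)*6 = 280*6 = 1680)
34297 - W(-143) = 34297 - 1*1680 = 34297 - 1680 = 32617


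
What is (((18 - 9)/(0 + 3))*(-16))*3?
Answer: -144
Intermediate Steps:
(((18 - 9)/(0 + 3))*(-16))*3 = ((9/3)*(-16))*3 = ((9*(⅓))*(-16))*3 = (3*(-16))*3 = -48*3 = -144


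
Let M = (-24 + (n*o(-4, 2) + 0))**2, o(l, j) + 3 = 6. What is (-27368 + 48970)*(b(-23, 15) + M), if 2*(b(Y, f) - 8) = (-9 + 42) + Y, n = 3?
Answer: 5141276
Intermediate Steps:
o(l, j) = 3 (o(l, j) = -3 + 6 = 3)
b(Y, f) = 49/2 + Y/2 (b(Y, f) = 8 + ((-9 + 42) + Y)/2 = 8 + (33 + Y)/2 = 8 + (33/2 + Y/2) = 49/2 + Y/2)
M = 225 (M = (-24 + (3*3 + 0))**2 = (-24 + (9 + 0))**2 = (-24 + 9)**2 = (-15)**2 = 225)
(-27368 + 48970)*(b(-23, 15) + M) = (-27368 + 48970)*((49/2 + (1/2)*(-23)) + 225) = 21602*((49/2 - 23/2) + 225) = 21602*(13 + 225) = 21602*238 = 5141276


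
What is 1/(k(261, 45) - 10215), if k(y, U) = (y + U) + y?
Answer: -1/9648 ≈ -0.00010365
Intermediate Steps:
k(y, U) = U + 2*y (k(y, U) = (U + y) + y = U + 2*y)
1/(k(261, 45) - 10215) = 1/((45 + 2*261) - 10215) = 1/((45 + 522) - 10215) = 1/(567 - 10215) = 1/(-9648) = -1/9648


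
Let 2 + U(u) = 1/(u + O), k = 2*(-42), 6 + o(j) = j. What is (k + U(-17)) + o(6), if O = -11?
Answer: -2409/28 ≈ -86.036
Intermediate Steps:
o(j) = -6 + j
k = -84
U(u) = -2 + 1/(-11 + u) (U(u) = -2 + 1/(u - 11) = -2 + 1/(-11 + u))
(k + U(-17)) + o(6) = (-84 + (23 - 2*(-17))/(-11 - 17)) + (-6 + 6) = (-84 + (23 + 34)/(-28)) + 0 = (-84 - 1/28*57) + 0 = (-84 - 57/28) + 0 = -2409/28 + 0 = -2409/28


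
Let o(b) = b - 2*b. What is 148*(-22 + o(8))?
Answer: -4440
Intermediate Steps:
o(b) = -b
148*(-22 + o(8)) = 148*(-22 - 1*8) = 148*(-22 - 8) = 148*(-30) = -4440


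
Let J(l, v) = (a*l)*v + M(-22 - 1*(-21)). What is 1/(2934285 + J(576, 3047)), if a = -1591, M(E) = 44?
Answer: -1/2789385223 ≈ -3.5850e-10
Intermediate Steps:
J(l, v) = 44 - 1591*l*v (J(l, v) = (-1591*l)*v + 44 = -1591*l*v + 44 = 44 - 1591*l*v)
1/(2934285 + J(576, 3047)) = 1/(2934285 + (44 - 1591*576*3047)) = 1/(2934285 + (44 - 2792319552)) = 1/(2934285 - 2792319508) = 1/(-2789385223) = -1/2789385223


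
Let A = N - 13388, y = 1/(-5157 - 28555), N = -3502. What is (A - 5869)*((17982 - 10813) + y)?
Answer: -5500425321193/33712 ≈ -1.6316e+8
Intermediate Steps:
y = -1/33712 (y = 1/(-33712) = -1/33712 ≈ -2.9663e-5)
A = -16890 (A = -3502 - 13388 = -16890)
(A - 5869)*((17982 - 10813) + y) = (-16890 - 5869)*((17982 - 10813) - 1/33712) = -22759*(7169 - 1/33712) = -22759*241681327/33712 = -5500425321193/33712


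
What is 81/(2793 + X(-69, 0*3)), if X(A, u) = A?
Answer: 27/908 ≈ 0.029736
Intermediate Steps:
81/(2793 + X(-69, 0*3)) = 81/(2793 - 69) = 81/2724 = 81*(1/2724) = 27/908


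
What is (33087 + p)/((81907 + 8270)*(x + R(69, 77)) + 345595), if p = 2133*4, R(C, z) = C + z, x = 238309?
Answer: 41619/21503502130 ≈ 1.9355e-6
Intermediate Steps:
p = 8532
(33087 + p)/((81907 + 8270)*(x + R(69, 77)) + 345595) = (33087 + 8532)/((81907 + 8270)*(238309 + (69 + 77)) + 345595) = 41619/(90177*(238309 + 146) + 345595) = 41619/(90177*238455 + 345595) = 41619/(21503156535 + 345595) = 41619/21503502130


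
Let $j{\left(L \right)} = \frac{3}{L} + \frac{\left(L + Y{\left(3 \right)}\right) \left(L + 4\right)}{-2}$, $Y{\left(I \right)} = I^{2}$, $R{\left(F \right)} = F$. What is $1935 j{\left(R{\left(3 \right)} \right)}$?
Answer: $-79335$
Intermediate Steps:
$j{\left(L \right)} = \frac{3}{L} - \frac{\left(4 + L\right) \left(9 + L\right)}{2}$ ($j{\left(L \right)} = \frac{3}{L} + \frac{\left(L + 3^{2}\right) \left(L + 4\right)}{-2} = \frac{3}{L} + \left(L + 9\right) \left(4 + L\right) \left(- \frac{1}{2}\right) = \frac{3}{L} + \left(9 + L\right) \left(4 + L\right) \left(- \frac{1}{2}\right) = \frac{3}{L} + \left(4 + L\right) \left(9 + L\right) \left(- \frac{1}{2}\right) = \frac{3}{L} - \frac{\left(4 + L\right) \left(9 + L\right)}{2}$)
$1935 j{\left(R{\left(3 \right)} \right)} = 1935 \frac{6 - 3 \left(36 + 3^{2} + 13 \cdot 3\right)}{2 \cdot 3} = 1935 \cdot \frac{1}{2} \cdot \frac{1}{3} \left(6 - 3 \left(36 + 9 + 39\right)\right) = 1935 \cdot \frac{1}{2} \cdot \frac{1}{3} \left(6 - 3 \cdot 84\right) = 1935 \cdot \frac{1}{2} \cdot \frac{1}{3} \left(6 - 252\right) = 1935 \cdot \frac{1}{2} \cdot \frac{1}{3} \left(-246\right) = 1935 \left(-41\right) = -79335$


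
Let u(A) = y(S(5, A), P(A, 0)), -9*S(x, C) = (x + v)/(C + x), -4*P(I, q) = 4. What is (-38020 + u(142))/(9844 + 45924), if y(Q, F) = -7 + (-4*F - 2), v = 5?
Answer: -38025/55768 ≈ -0.68184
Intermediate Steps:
P(I, q) = -1 (P(I, q) = -1/4*4 = -1)
S(x, C) = -(5 + x)/(9*(C + x)) (S(x, C) = -(x + 5)/(9*(C + x)) = -(5 + x)/(9*(C + x)))
y(Q, F) = -9 - 4*F (y(Q, F) = -7 + (-2 - 4*F) = -9 - 4*F)
u(A) = -5 (u(A) = -9 - 4*(-1) = -9 + 4 = -5)
(-38020 + u(142))/(9844 + 45924) = (-38020 - 5)/(9844 + 45924) = -38025/55768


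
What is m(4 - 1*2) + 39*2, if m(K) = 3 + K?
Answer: 83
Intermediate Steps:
m(4 - 1*2) + 39*2 = (3 + (4 - 1*2)) + 39*2 = (3 + (4 - 2)) + 78 = (3 + 2) + 78 = 5 + 78 = 83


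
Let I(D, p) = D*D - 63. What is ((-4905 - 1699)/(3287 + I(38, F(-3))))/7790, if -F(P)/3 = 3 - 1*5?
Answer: -1651/9090930 ≈ -0.00018161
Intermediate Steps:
F(P) = 6 (F(P) = -3*(3 - 1*5) = -3*(3 - 5) = -3*(-2) = 6)
I(D, p) = -63 + D² (I(D, p) = D² - 63 = -63 + D²)
((-4905 - 1699)/(3287 + I(38, F(-3))))/7790 = ((-4905 - 1699)/(3287 + (-63 + 38²)))/7790 = -6604/(3287 + (-63 + 1444))*(1/7790) = -6604/(3287 + 1381)*(1/7790) = -6604/4668*(1/7790) = -6604*1/4668*(1/7790) = -1651/1167*1/7790 = -1651/9090930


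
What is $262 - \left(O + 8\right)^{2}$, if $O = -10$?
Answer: $258$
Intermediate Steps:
$262 - \left(O + 8\right)^{2} = 262 - \left(-10 + 8\right)^{2} = 262 - \left(-2\right)^{2} = 262 - 4 = 258$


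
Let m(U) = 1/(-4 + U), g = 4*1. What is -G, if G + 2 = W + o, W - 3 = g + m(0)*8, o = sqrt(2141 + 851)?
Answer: -3 - 4*sqrt(187) ≈ -57.699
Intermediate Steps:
g = 4
o = 4*sqrt(187) (o = sqrt(2992) = 4*sqrt(187) ≈ 54.699)
W = 5 (W = 3 + (4 + 8/(-4 + 0)) = 3 + (4 + 8/(-4)) = 3 + (4 - 1/4*8) = 3 + (4 - 2) = 3 + 2 = 5)
G = 3 + 4*sqrt(187) (G = -2 + (5 + 4*sqrt(187)) = 3 + 4*sqrt(187) ≈ 57.699)
-G = -(3 + 4*sqrt(187)) = -3 - 4*sqrt(187)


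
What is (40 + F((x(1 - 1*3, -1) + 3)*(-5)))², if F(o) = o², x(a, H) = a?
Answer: 4225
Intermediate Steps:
(40 + F((x(1 - 1*3, -1) + 3)*(-5)))² = (40 + (((1 - 1*3) + 3)*(-5))²)² = (40 + (((1 - 3) + 3)*(-5))²)² = (40 + ((-2 + 3)*(-5))²)² = (40 + (1*(-5))²)² = (40 + (-5)²)² = (40 + 25)² = 65² = 4225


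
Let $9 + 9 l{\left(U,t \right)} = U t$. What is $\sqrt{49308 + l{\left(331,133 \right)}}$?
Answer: $\frac{\sqrt{487786}}{3} \approx 232.81$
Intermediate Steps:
$l{\left(U,t \right)} = -1 + \frac{U t}{9}$
$\sqrt{49308 + l{\left(331,133 \right)}} = \sqrt{49308 - \left(1 - \frac{44023}{9}\right)} = \sqrt{49308 + \left(-1 + \frac{44023}{9}\right)} = \sqrt{49308 + \frac{44014}{9}} = \sqrt{\frac{487786}{9}} = \frac{\sqrt{487786}}{3}$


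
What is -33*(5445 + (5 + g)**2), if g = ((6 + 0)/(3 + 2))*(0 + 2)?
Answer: -4537302/25 ≈ -1.8149e+5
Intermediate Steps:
g = 12/5 (g = (6/5)*2 = 12/5 ≈ 2.4000)
-33*(5445 + (5 + g)**2) = -33*(5445 + (5 + 12/5)**2) = -33*(5445 + (37/5)**2) = -33*(5445 + 1369/25) = -33*137494/25 = -4537302/25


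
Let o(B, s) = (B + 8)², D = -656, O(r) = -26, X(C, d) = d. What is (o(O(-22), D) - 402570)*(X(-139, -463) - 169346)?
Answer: 68304991014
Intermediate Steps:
o(B, s) = (8 + B)²
(o(O(-22), D) - 402570)*(X(-139, -463) - 169346) = ((8 - 26)² - 402570)*(-463 - 169346) = ((-18)² - 402570)*(-169809) = (324 - 402570)*(-169809) = -402246*(-169809) = 68304991014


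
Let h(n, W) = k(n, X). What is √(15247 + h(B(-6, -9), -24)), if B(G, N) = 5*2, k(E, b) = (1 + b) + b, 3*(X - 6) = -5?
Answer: √137310/3 ≈ 123.52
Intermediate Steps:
X = 13/3 (X = 6 + (⅓)*(-5) = 6 - 5/3 = 13/3 ≈ 4.3333)
k(E, b) = 1 + 2*b
B(G, N) = 10
h(n, W) = 29/3 (h(n, W) = 1 + 2*(13/3) = 1 + 26/3 = 29/3)
√(15247 + h(B(-6, -9), -24)) = √(15247 + 29/3) = √(45770/3) = √137310/3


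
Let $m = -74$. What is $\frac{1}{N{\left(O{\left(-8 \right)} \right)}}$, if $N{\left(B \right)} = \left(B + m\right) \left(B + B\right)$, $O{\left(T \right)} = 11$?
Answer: $- \frac{1}{1386} \approx -0.0007215$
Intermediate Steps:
$N{\left(B \right)} = 2 B \left(-74 + B\right)$ ($N{\left(B \right)} = \left(B - 74\right) \left(B + B\right) = \left(-74 + B\right) 2 B = 2 B \left(-74 + B\right)$)
$\frac{1}{N{\left(O{\left(-8 \right)} \right)}} = \frac{1}{2 \cdot 11 \left(-74 + 11\right)} = \frac{1}{2 \cdot 11 \left(-63\right)} = \frac{1}{-1386} = - \frac{1}{1386}$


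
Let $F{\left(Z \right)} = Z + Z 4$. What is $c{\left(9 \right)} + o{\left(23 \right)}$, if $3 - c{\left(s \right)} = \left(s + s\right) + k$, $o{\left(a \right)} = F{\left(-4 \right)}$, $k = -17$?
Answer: $-18$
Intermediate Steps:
$F{\left(Z \right)} = 5 Z$ ($F{\left(Z \right)} = Z + 4 Z = 5 Z$)
$o{\left(a \right)} = -20$ ($o{\left(a \right)} = 5 \left(-4\right) = -20$)
$c{\left(s \right)} = 20 - 2 s$ ($c{\left(s \right)} = 3 - \left(\left(s + s\right) - 17\right) = 3 - \left(2 s - 17\right) = 3 - \left(-17 + 2 s\right) = 20 - 2 s$)
$c{\left(9 \right)} + o{\left(23 \right)} = \left(20 - 18\right) - 20 = 2 - 20 = -18$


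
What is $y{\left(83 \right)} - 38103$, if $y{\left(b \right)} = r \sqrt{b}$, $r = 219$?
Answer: $-38103 + 219 \sqrt{83} \approx -36108.0$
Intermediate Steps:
$y{\left(b \right)} = 219 \sqrt{b}$
$y{\left(83 \right)} - 38103 = 219 \sqrt{83} - 38103 = -38103 + 219 \sqrt{83}$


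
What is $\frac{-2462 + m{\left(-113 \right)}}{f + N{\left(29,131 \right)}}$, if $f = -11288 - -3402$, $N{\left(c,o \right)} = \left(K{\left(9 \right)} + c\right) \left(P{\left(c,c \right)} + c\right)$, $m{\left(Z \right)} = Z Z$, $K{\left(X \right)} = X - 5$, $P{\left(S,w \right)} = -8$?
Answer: $- \frac{10307}{7193} \approx -1.4329$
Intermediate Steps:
$K{\left(X \right)} = -5 + X$ ($K{\left(X \right)} = X - 5 = -5 + X$)
$m{\left(Z \right)} = Z^{2}$
$N{\left(c,o \right)} = \left(-8 + c\right) \left(4 + c\right)$ ($N{\left(c,o \right)} = \left(\left(-5 + 9\right) + c\right) \left(-8 + c\right) = \left(4 + c\right) \left(-8 + c\right) = \left(-8 + c\right) \left(4 + c\right)$)
$f = -7886$ ($f = -11288 + 3402 = -7886$)
$\frac{-2462 + m{\left(-113 \right)}}{f + N{\left(29,131 \right)}} = \frac{-2462 + \left(-113\right)^{2}}{-7886 - \left(148 - 841\right)} = \frac{-2462 + 12769}{-7886 - -693} = \frac{10307}{-7886 + 693} = \frac{10307}{-7193} = 10307 \left(- \frac{1}{7193}\right) = - \frac{10307}{7193}$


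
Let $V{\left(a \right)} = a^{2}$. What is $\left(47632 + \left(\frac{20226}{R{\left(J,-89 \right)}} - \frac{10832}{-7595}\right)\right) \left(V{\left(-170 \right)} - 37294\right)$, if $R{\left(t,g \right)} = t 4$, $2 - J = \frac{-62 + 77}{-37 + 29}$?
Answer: $- \frac{3119937421128}{7595} \approx -4.1079 \cdot 10^{8}$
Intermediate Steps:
$J = \frac{31}{8}$ ($J = 2 - \frac{-62 + 77}{-37 + 29} = 2 - \frac{15}{-8} = 2 - 15 \left(- \frac{1}{8}\right) = 2 - - \frac{15}{8} = 2 + \frac{15}{8} = \frac{31}{8} \approx 3.875$)
$R{\left(t,g \right)} = 4 t$
$\left(47632 + \left(\frac{20226}{R{\left(J,-89 \right)}} - \frac{10832}{-7595}\right)\right) \left(V{\left(-170 \right)} - 37294\right) = \left(47632 + \left(\frac{20226}{4 \cdot \frac{31}{8}} - \frac{10832}{-7595}\right)\right) \left(\left(-170\right)^{2} - 37294\right) = \left(47632 - \left(- \frac{10832}{7595} - \frac{20226}{\frac{31}{2}}\right)\right) \left(28900 - 37294\right) = \left(47632 + \left(20226 \cdot \frac{2}{31} + \frac{10832}{7595}\right)\right) \left(-8394\right) = \left(47632 + \left(\frac{40452}{31} + \frac{10832}{7595}\right)\right) \left(-8394\right) = \left(47632 + \frac{9921572}{7595}\right) \left(-8394\right) = \frac{371686612}{7595} \left(-8394\right) = - \frac{3119937421128}{7595}$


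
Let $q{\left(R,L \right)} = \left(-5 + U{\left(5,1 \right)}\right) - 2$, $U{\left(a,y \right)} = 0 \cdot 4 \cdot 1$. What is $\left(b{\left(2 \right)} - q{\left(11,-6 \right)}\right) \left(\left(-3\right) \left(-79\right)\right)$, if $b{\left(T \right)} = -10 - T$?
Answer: $-1185$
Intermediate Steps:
$U{\left(a,y \right)} = 0$ ($U{\left(a,y \right)} = 0 \cdot 1 = 0$)
$q{\left(R,L \right)} = -7$ ($q{\left(R,L \right)} = \left(-5 + 0\right) - 2 = -5 - 2 = -7$)
$\left(b{\left(2 \right)} - q{\left(11,-6 \right)}\right) \left(\left(-3\right) \left(-79\right)\right) = \left(\left(-10 - 2\right) - -7\right) \left(\left(-3\right) \left(-79\right)\right) = \left(\left(-10 - 2\right) + 7\right) 237 = \left(-12 + 7\right) 237 = \left(-5\right) 237 = -1185$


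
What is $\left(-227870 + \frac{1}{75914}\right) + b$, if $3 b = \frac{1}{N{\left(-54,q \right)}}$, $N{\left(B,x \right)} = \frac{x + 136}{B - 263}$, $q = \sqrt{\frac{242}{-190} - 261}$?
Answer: $\frac{- 51895569537 \sqrt{591755} + 335246522284075 i}{227742 \left(\sqrt{591755} - 6460 i\right)} \approx -2.2787 \cdot 10^{5} + 0.091225 i$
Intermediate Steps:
$q = \frac{2 i \sqrt{591755}}{95}$ ($q = \sqrt{242 \left(- \frac{1}{190}\right) - 261} = \sqrt{- \frac{121}{95} - 261} = \sqrt{- \frac{24916}{95}} = \frac{2 i \sqrt{591755}}{95} \approx 16.195 i$)
$N{\left(B,x \right)} = \frac{136 + x}{-263 + B}$
$b = \frac{1}{3 \left(- \frac{136}{317} - \frac{2 i \sqrt{591755}}{30115}\right)}$ ($b = \frac{1}{3 \frac{136 + \frac{2 i \sqrt{591755}}{95}}{-263 - 54}} = \frac{1}{3 \frac{136 + \frac{2 i \sqrt{591755}}{95}}{-317}} = \frac{1}{3 \left(- \frac{136 + \frac{2 i \sqrt{591755}}{95}}{317}\right)} = \frac{1}{3 \left(- \frac{136}{317} - \frac{2 i \sqrt{591755}}{30115}\right)} \approx -0.7661 + 0.091227 i$)
$\left(-227870 + \frac{1}{75914}\right) + b = \left(-227870 + \frac{1}{75914}\right) - \left(\frac{1023910}{1336527} - \frac{317 i \sqrt{591755}}{2673054}\right) = - \frac{17298523179}{75914} - \left(\frac{1023910}{1336527} - \frac{317 i \sqrt{591755}}{2673054}\right) = - \frac{23120021017963073}{101461110678} + \frac{317 i \sqrt{591755}}{2673054}$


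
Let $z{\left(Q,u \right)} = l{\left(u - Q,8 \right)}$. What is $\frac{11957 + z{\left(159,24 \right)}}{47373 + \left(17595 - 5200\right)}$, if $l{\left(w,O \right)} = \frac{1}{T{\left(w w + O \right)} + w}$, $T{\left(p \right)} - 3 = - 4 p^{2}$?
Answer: $\frac{15900051376615}{79477650805184} \approx 0.20006$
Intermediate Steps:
$T{\left(p \right)} = 3 - 4 p^{2}$
$l{\left(w,O \right)} = \frac{1}{3 + w - 4 \left(O + w^{2}\right)^{2}}$ ($l{\left(w,O \right)} = \frac{1}{\left(3 - 4 \left(w w + O\right)^{2}\right) + w} = \frac{1}{\left(3 - 4 \left(w^{2} + O\right)^{2}\right) + w} = \frac{1}{\left(3 - 4 \left(O + w^{2}\right)^{2}\right) + w} = \frac{1}{3 + w - 4 \left(O + w^{2}\right)^{2}}$)
$z{\left(Q,u \right)} = \frac{1}{3 + u - Q - 4 \left(8 + \left(u - Q\right)^{2}\right)^{2}}$ ($z{\left(Q,u \right)} = \frac{1}{3 - \left(Q - u\right) - 4 \left(8 + \left(u - Q\right)^{2}\right)^{2}} = \frac{1}{3 + u - Q - 4 \left(8 + \left(u - Q\right)^{2}\right)^{2}}$)
$\frac{11957 + z{\left(159,24 \right)}}{47373 + \left(17595 - 5200\right)} = \frac{11957 - \frac{1}{-3 + 159 - 24 + 4 \left(8 + \left(159 - 24\right)^{2}\right)^{2}}}{47373 + \left(17595 - 5200\right)} = \frac{11957 - \frac{1}{-3 + 159 - 24 + 4 \left(8 + \left(159 - 24\right)^{2}\right)^{2}}}{47373 + 12395} = \frac{11957 - \frac{1}{-3 + 159 - 24 + 4 \left(8 + 135^{2}\right)^{2}}}{59768} = \left(11957 - \frac{1}{-3 + 159 - 24 + 4 \left(8 + 18225\right)^{2}}\right) \frac{1}{59768} = \left(11957 - \frac{1}{-3 + 159 - 24 + 4 \cdot 18233^{2}}\right) \frac{1}{59768} = \left(11957 - \frac{1}{-3 + 159 - 24 + 4 \cdot 332442289}\right) \frac{1}{59768} = \left(11957 - \frac{1}{-3 + 159 - 24 + 1329769156}\right) \frac{1}{59768} = \left(11957 - \frac{1}{1329769288}\right) \frac{1}{59768} = \frac{15900051376615}{1329769288} \cdot \frac{1}{59768} = \frac{15900051376615}{79477650805184}$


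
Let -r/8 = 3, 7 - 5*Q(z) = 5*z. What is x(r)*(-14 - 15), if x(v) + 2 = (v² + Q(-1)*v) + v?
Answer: -71398/5 ≈ -14280.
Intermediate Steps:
Q(z) = 7/5 - z
r = -24 (r = -8*3 = -24)
x(v) = -2 + v² + 17*v/5 (x(v) = -2 + ((v² + (7/5 - 1*(-1))*v) + v) = -2 + ((v² + (7/5 + 1)*v) + v) = -2 + ((v² + 12*v/5) + v) = -2 + (v² + 17*v/5) = -2 + v² + 17*v/5)
x(r)*(-14 - 15) = (-2 + (-24)² + (17/5)*(-24))*(-14 - 15) = (-2 + 576 - 408/5)*(-29) = (2462/5)*(-29) = -71398/5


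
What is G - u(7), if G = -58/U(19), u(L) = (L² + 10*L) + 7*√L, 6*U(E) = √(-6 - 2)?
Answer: -119 - 7*√7 + 87*I*√2 ≈ -137.52 + 123.04*I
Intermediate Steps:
U(E) = I*√2/3 (U(E) = √(-6 - 2)/6 = √(-8)/6 = (2*I*√2)/6 = I*√2/3)
u(L) = L² + 7*√L + 10*L
G = 87*I*√2 (G = -58*(-3*I*√2/2) = -(-87)*I*√2 = 87*I*√2 ≈ 123.04*I)
G - u(7) = 87*I*√2 - (7² + 7*√7 + 10*7) = 87*I*√2 - (49 + 7*√7 + 70) = 87*I*√2 - (119 + 7*√7) = 87*I*√2 + (-119 - 7*√7) = -119 - 7*√7 + 87*I*√2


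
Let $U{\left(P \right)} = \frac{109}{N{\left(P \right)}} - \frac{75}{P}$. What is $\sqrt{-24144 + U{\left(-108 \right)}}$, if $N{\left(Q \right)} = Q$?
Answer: $\frac{i \sqrt{7822758}}{18} \approx 155.38 i$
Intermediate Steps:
$U{\left(P \right)} = \frac{34}{P}$ ($U{\left(P \right)} = \frac{109}{P} - \frac{75}{P} = \frac{34}{P}$)
$\sqrt{-24144 + U{\left(-108 \right)}} = \sqrt{-24144 + \frac{34}{-108}} = \sqrt{-24144 + 34 \left(- \frac{1}{108}\right)} = \sqrt{-24144 - \frac{17}{54}} = \sqrt{- \frac{1303793}{54}} = \frac{i \sqrt{7822758}}{18}$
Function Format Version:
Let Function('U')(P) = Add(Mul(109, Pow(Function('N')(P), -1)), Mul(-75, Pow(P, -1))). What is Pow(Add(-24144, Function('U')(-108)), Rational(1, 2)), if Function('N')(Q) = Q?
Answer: Mul(Rational(1, 18), I, Pow(7822758, Rational(1, 2))) ≈ Mul(155.38, I)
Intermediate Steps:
Function('U')(P) = Mul(34, Pow(P, -1)) (Function('U')(P) = Add(Mul(109, Pow(P, -1)), Mul(-75, Pow(P, -1))) = Mul(34, Pow(P, -1)))
Pow(Add(-24144, Function('U')(-108)), Rational(1, 2)) = Pow(Add(-24144, Mul(34, Pow(-108, -1))), Rational(1, 2)) = Pow(Add(-24144, Mul(34, Rational(-1, 108))), Rational(1, 2)) = Pow(Add(-24144, Rational(-17, 54)), Rational(1, 2)) = Pow(Rational(-1303793, 54), Rational(1, 2)) = Mul(Rational(1, 18), I, Pow(7822758, Rational(1, 2)))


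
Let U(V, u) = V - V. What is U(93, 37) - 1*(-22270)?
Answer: 22270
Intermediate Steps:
U(V, u) = 0
U(93, 37) - 1*(-22270) = 0 - 1*(-22270) = 0 + 22270 = 22270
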